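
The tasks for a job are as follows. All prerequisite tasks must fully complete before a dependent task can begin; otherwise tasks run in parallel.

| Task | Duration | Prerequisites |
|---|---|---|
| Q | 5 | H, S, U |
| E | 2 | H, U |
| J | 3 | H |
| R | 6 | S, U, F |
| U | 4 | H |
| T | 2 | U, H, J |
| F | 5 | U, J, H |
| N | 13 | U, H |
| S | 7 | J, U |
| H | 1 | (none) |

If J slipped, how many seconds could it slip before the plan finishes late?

1

Critical path: H→U→S→R = 1+4+7+6 = 18, so the finish is 18 seconds.
Longest path through J: 17 seconds (earliest finish 4, latest finish 5).
Float = 18 − 17 = 1.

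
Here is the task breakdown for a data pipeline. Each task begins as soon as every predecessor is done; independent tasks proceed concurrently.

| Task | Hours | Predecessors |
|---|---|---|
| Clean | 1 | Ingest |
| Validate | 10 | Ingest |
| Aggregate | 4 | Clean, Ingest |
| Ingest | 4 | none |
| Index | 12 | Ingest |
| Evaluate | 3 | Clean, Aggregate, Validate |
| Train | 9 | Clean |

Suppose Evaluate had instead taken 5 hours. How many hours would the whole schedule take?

The binding path is Ingest→Validate→Evaluate = 4+10+3 = 17; finish at 17 hours.
Evaluate is on the critical path; changing it to 5 makes that path 19 hours.
That remains the longest chain; total 19 hours.

19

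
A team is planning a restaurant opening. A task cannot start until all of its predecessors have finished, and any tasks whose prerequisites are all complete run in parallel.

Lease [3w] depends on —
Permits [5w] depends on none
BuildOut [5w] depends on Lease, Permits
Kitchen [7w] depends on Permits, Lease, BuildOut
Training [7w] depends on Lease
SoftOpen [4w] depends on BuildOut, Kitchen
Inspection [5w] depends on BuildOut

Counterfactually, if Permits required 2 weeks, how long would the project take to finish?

19

Actual critical path: Permits→BuildOut→Kitchen→SoftOpen = 5+5+7+4 = 21 ⇒ 21 weeks.
Permits is on the critical path; changing it to 2 makes that path 18 weeks.
Now Lease→BuildOut→Kitchen→SoftOpen = 3+5+7+4 = 19 is longest, so the finish becomes 19 weeks.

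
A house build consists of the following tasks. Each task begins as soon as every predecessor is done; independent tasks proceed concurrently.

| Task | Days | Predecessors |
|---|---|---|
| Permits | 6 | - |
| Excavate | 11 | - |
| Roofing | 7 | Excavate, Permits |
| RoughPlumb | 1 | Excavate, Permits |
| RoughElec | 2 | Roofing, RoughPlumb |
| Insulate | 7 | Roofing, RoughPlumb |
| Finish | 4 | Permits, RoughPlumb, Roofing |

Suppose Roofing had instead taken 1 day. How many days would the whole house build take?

19

Critical path before the change: Excavate→Roofing→Insulate = 11+7+7 = 25 giving 25 days.
Roofing is on the critical path; changing it to 1 makes that path 19 days.
That remains the longest chain; total 19 days.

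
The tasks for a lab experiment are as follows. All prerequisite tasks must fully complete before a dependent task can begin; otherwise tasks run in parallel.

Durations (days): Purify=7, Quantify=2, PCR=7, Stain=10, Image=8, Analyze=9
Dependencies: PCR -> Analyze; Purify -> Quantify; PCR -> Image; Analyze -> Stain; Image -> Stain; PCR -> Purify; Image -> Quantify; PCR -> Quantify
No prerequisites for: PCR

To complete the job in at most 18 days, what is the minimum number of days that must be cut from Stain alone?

8

Current finish: 26 days; target: 18.
Stain is on every critical path, so each day cut from Stain cuts the finish by one (this holds down to a finish of 17).
Need 26 − 18 = 8 days off Stain → Stain becomes 2 days, finish becomes 18.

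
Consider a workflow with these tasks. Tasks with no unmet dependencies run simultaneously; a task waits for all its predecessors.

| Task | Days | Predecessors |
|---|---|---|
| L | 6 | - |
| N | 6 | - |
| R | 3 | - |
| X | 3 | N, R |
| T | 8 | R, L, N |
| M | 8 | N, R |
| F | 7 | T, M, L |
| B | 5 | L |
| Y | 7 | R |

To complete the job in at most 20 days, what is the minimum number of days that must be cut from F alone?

1

Current finish: 21 days; target: 20.
F is on every critical path, so each day cut from F cuts the finish by one (this holds down to a finish of 15).
Need 21 − 20 = 1 day off F → F becomes 6 days, finish becomes 20.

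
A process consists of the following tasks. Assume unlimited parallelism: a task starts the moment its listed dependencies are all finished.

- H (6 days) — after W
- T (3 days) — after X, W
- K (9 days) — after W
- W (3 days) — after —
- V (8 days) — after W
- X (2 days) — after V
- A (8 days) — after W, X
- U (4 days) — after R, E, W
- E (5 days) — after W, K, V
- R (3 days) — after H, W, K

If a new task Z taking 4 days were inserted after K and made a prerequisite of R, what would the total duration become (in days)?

23

Originally the project takes 21 days.
With Z inserted, R now waits for max(H, W, K, Z).
New critical path: W→K→Z→R→U = 3+9+4+3+4 = 23 ⇒ 23 days.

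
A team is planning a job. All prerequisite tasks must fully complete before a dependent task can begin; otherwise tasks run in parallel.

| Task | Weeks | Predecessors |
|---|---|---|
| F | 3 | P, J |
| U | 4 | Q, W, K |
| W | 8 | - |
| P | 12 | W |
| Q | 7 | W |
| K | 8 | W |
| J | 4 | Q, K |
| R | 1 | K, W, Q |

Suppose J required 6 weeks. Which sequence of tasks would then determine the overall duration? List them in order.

The binding path is W→K→J→F = 8+8+4+3 = 23; finish at 23 weeks.
Since J is critical, the +2 change carries straight to that chain (now 25 weeks).
No other chain overtakes it, so the finish is 25 weeks.

W, K, J, F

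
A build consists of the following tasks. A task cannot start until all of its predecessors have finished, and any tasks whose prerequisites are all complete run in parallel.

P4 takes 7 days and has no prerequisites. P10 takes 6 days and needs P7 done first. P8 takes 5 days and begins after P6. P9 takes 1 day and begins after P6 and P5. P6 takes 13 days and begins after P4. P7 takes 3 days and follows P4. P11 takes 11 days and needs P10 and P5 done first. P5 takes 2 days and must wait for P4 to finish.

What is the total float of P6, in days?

2

The longest chain is P4→P7→P10→P11 = 7+3+6+11 = 27; overall finish 27 days.
The longest chain containing P6 totals 25 days.
Slack of P6 = 9 − 7 = 2 days.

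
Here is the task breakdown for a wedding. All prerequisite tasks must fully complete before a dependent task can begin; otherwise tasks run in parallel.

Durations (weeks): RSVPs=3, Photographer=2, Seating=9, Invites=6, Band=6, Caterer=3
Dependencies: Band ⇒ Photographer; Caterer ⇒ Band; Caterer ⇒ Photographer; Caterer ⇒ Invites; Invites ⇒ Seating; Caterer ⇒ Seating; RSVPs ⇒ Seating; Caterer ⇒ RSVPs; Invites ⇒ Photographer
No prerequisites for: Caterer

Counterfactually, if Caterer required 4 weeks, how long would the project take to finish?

19

As given, the longest chain is Caterer→Invites→Seating = 3+6+9 = 18, so the finish is 18 weeks.
Since Caterer is critical, the +1 change carries straight to that chain (now 19 weeks).
The critical path is still Caterer→Invites→Seating; finish is now 19 weeks.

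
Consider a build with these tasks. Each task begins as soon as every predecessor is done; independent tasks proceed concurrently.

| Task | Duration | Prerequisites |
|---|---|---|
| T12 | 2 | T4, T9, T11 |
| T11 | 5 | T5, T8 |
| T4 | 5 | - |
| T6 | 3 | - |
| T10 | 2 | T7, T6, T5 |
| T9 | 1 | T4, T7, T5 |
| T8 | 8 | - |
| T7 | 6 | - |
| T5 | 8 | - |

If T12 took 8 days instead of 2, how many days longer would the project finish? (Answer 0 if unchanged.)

The binding path is T5→T11→T12 = 8+5+2 = 15; finish at 15 days.
Since T12 is critical, the +6 change carries straight to that chain (now 21 days).
The critical path is still T5→T11→T12; finish is now 21 days.
Change in finish: 21 − 15 = +6 days.

6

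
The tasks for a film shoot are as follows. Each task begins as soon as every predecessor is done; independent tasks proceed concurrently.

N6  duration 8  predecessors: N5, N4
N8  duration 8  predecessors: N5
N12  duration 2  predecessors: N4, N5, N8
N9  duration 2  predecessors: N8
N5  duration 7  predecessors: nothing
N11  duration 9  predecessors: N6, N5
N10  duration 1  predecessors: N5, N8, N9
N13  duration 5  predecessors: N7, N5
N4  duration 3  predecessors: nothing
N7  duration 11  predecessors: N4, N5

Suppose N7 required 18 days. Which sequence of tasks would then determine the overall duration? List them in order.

As given, the longest chain is N5→N6→N11 = 7+8+9 = 24, so the finish is 24 days.
N7 has 1 day of float (longest path through it is 23).
New critical path: N5→N7→N13 = 7+18+5 = 30 ⇒ 30 days.

N5, N7, N13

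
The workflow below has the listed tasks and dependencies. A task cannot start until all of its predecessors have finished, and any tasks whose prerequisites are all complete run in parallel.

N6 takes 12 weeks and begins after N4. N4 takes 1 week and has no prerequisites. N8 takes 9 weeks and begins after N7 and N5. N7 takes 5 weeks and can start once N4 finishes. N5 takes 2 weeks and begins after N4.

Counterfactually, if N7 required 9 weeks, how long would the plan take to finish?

Baseline: N4→N7→N8 = 1+5+9 = 15 → 15 weeks.
Since N7 is critical, the +4 change carries straight to that chain (now 19 weeks).
That remains the longest chain; total 19 weeks.

19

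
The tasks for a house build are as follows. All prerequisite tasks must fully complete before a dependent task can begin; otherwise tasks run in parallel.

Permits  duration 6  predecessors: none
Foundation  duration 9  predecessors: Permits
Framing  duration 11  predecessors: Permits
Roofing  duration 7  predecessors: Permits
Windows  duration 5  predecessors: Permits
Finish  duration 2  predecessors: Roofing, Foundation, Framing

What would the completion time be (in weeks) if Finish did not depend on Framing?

With the dependency in place, Permits→Framing→Finish = 6+11+2 = 19 sets the finish at 19 weeks.
Without Framing→Finish, Finish's earliest start moves from 17 to 15.
After: Permits→Foundation→Finish = 6+9+2 = 17 → 17 weeks.

17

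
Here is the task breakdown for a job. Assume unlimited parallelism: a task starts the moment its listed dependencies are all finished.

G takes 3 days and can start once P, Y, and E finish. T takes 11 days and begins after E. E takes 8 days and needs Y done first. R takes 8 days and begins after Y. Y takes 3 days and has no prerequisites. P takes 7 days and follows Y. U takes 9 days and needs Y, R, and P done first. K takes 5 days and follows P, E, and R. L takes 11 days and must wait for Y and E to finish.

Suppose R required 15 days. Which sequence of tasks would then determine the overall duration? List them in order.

Y, R, U

Baseline: Y→E→T = 3+8+11 = 22 → 22 days.
The longest path through R is only 20 days, so R has float 2.
New critical path: Y→R→U = 3+15+9 = 27 ⇒ 27 days.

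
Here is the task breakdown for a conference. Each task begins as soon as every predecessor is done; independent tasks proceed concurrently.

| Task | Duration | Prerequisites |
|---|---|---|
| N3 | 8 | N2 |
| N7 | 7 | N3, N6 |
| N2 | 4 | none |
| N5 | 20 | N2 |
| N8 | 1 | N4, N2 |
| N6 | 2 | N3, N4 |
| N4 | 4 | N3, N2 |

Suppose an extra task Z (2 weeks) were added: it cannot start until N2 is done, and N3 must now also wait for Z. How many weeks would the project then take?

Originally the project takes 25 weeks.
With Z inserted, N3 now waits for max(N2, Z).
New critical path: N2→Z→N3→N4→N6→N7 = 4+2+8+4+2+7 = 27 ⇒ 27 weeks.

27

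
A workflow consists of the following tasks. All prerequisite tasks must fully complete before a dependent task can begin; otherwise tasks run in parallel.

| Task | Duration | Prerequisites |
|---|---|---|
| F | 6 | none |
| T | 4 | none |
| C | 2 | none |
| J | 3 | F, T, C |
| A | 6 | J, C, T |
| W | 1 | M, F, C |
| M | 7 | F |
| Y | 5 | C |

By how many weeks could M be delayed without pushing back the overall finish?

1

The longest chain is F→J→A = 6+3+6 = 15; overall finish 15 weeks.
Longest path through M: 14 weeks (earliest finish 13, latest finish 14).
Slack of M = 7 − 6 = 1 week.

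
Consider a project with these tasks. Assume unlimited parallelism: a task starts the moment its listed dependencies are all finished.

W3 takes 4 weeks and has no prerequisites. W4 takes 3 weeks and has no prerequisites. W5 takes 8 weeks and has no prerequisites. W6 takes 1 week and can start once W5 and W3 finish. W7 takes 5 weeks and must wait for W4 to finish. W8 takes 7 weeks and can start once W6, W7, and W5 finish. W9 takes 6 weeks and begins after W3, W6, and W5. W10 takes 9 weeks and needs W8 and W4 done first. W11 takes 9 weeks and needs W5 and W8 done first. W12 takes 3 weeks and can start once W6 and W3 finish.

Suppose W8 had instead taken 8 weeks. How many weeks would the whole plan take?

Actual critical path: W5→W6→W8→W10 = 8+1+7+9 = 25 ⇒ 25 weeks.
Since W8 is critical, the +1 change carries straight to that chain (now 26 weeks).
That remains the longest chain; total 26 weeks.

26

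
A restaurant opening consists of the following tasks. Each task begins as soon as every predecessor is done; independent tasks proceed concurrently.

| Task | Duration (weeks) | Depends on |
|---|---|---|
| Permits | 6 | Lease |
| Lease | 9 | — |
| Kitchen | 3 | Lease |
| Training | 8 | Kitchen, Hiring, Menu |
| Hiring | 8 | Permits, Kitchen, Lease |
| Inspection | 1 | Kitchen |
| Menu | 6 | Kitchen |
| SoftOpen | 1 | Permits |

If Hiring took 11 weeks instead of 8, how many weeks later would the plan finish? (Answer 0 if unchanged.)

As given, the longest chain is Lease→Permits→Hiring→Training = 9+6+8+8 = 31, so the finish is 31 weeks.
Hiring lies on that path, so at 11 weeks the path becomes 34 weeks.
The critical path is still Lease→Permits→Hiring→Training; finish is now 34 weeks.
Change in finish: 34 − 31 = +3 weeks.

3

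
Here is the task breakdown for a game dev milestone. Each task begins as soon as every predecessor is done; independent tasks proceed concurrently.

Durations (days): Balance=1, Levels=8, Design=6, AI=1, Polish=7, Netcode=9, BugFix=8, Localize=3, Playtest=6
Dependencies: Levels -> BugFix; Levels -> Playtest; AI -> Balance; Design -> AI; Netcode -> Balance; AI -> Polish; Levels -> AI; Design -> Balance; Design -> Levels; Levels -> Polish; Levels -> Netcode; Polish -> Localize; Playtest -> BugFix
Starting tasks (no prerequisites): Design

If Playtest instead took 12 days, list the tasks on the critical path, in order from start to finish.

As given, the longest chain is Design→Levels→Playtest→BugFix = 6+8+6+8 = 28, so the finish is 28 days.
Playtest is on the critical path; changing it to 12 makes that path 34 days.
No other chain overtakes it, so the finish is 34 days.

Design, Levels, Playtest, BugFix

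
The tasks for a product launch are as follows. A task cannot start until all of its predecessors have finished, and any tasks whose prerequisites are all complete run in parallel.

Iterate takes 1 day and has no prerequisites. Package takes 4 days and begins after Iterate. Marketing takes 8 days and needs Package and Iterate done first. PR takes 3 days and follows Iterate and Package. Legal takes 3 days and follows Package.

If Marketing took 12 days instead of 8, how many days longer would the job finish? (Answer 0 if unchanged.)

The binding path is Iterate→Package→Marketing = 1+4+8 = 13; finish at 13 days.
Since Marketing is critical, the +4 change carries straight to that chain (now 17 days).
The critical path is still Iterate→Package→Marketing; finish is now 17 days.
Change in finish: 17 − 13 = +4 days.

4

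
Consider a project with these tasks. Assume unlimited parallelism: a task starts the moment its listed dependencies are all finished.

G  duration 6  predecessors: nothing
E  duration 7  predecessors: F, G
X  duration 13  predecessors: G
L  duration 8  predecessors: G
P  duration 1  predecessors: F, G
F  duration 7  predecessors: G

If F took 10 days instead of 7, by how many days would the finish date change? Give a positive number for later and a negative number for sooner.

3

The binding path is G→F→E = 6+7+7 = 20; finish at 20 days.
F lies on that path, so at 10 days the path becomes 23 days.
That remains the longest chain; total 23 days.
Change in finish: 23 − 20 = +3 days.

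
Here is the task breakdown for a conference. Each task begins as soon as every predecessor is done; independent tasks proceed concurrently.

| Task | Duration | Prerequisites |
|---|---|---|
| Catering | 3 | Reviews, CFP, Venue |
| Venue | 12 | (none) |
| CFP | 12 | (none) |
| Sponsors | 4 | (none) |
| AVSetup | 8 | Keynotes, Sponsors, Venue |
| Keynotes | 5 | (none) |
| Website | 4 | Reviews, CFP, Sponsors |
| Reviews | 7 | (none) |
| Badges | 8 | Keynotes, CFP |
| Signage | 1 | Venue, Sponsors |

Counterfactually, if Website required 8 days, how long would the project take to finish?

Critical path before the change: Venue→AVSetup = 12+8 = 20 giving 20 days.
Website has 4 days of float (longest path through it is 16).
That remains the longest chain; total 20 days.

20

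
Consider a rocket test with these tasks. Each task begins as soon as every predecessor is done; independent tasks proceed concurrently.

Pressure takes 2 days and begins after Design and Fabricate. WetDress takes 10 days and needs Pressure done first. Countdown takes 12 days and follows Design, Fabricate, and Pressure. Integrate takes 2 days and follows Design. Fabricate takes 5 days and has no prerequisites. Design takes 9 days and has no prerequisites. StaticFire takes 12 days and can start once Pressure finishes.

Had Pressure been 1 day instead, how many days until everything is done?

22

As given, the longest chain is Design→Pressure→StaticFire = 9+2+12 = 23, so the finish is 23 days.
Since Pressure is critical, the -1 change carries straight to that chain (now 22 days).
No other chain overtakes it, so the finish is 22 days.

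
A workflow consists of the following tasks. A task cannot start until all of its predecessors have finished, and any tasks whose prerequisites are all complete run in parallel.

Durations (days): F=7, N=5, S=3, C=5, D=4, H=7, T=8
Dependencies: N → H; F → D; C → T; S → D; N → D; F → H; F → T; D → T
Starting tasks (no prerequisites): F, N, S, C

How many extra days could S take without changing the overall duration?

4

F→D→T = 7+4+8 = 19 sets the makespan at 19 days.
Longest path through S: 15 days (earliest finish 3, latest finish 7).
Slack of S = 4 − 0 = 4 days.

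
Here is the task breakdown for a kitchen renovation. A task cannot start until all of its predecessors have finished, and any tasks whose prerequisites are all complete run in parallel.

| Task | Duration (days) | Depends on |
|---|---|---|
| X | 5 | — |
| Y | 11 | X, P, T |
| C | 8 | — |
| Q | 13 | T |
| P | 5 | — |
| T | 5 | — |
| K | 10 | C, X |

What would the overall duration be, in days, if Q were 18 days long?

Critical path before the change: T→Q = 5+13 = 18 giving 18 days.
Since Q is critical, the +5 change carries straight to that chain (now 23 days).
No other chain overtakes it, so the finish is 23 days.

23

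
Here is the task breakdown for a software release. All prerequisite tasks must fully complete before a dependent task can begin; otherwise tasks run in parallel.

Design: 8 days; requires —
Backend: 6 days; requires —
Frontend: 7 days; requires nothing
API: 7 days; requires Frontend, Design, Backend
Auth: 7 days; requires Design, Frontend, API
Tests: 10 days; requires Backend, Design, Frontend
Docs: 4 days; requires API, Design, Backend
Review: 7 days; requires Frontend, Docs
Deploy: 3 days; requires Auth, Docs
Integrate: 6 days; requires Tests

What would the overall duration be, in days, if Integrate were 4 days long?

26

The binding path is Design→API→Docs→Review = 8+7+4+7 = 26; finish at 26 days.
Integrate has 2 days of float (longest path through it is 24).
No other chain overtakes it, so the finish is 26 days.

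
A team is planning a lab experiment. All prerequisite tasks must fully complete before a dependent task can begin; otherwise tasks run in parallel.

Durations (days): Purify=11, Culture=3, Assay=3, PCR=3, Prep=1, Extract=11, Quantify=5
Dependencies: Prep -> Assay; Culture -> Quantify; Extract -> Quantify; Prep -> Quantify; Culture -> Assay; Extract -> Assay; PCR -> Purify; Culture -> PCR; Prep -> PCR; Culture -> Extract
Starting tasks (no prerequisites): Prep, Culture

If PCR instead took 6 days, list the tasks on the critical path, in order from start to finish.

Critical path before the change: Culture→Extract→Quantify = 3+11+5 = 19 giving 19 days.
PCR has 2 days of float (longest path through it is 17).
New critical path: Culture→PCR→Purify = 3+6+11 = 20 ⇒ 20 days.

Culture, PCR, Purify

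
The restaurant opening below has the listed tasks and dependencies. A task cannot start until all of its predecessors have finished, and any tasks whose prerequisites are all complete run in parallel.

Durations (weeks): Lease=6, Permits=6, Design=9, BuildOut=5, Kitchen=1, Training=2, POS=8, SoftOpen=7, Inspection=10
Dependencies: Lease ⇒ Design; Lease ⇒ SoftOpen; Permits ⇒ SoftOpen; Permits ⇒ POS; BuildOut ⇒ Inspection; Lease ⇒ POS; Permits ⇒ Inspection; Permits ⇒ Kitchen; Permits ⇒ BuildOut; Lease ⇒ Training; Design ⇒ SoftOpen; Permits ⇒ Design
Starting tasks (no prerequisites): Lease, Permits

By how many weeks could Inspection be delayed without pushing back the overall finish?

1

Critical path: Lease→Design→SoftOpen = 6+9+7 = 22, so the finish is 22 weeks.
Inspection finishes as early as 21 and must finish by 22.
Slack of Inspection = 12 − 11 = 1 week.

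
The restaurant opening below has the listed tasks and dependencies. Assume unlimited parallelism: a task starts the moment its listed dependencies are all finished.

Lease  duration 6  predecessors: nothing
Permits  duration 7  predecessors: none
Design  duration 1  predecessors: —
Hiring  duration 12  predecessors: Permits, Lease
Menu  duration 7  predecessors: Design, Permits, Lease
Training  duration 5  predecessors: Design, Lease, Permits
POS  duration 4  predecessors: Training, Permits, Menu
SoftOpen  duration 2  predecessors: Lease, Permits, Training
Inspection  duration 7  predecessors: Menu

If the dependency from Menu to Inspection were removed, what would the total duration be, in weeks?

19

Before: longest chain Permits→Menu→Inspection = 7+7+7 = 21, finish 21.
Without Menu→Inspection, Inspection's earliest start moves from 14 to 0.
New critical path: Permits→Hiring = 7+12 = 19 ⇒ 19 weeks.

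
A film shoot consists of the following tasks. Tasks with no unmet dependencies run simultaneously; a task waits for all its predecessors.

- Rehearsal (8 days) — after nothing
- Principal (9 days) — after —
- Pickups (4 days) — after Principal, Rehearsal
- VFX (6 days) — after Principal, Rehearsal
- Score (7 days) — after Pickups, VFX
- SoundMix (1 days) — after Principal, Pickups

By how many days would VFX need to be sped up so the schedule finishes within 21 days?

Current finish: 22 days; target: 21.
VFX is on every critical path, so each day cut from VFX cuts the finish by one (this holds down to a finish of 20).
Need 22 − 21 = 1 day off VFX → VFX becomes 5 days, finish becomes 21.

1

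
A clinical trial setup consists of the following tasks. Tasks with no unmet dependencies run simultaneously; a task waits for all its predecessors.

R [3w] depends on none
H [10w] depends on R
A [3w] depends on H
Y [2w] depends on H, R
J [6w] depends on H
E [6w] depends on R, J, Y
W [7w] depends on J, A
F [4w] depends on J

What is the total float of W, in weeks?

The longest chain is R→H→J→W = 3+10+6+7 = 26; overall finish 26 weeks.
The longest chain containing W totals 26 weeks.
Float = 26 − 26 = 0.

0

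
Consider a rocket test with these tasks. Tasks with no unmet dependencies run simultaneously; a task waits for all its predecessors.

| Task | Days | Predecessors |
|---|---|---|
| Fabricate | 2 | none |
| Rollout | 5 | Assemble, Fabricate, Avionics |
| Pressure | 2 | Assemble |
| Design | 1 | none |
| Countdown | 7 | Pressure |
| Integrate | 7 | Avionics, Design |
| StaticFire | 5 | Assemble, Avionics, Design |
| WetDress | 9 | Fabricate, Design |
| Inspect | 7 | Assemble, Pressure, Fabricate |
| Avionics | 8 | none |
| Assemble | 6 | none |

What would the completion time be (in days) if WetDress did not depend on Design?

With the dependency in place, Avionics→Integrate = 8+7 = 15 sets the finish at 15 days.
Dropping Design→WetDress doesn't change WetDress's earliest start (2); another predecessor still binds.
The longest chain is now Avionics→Integrate = 8+7 = 15, so the job takes 15 days.

15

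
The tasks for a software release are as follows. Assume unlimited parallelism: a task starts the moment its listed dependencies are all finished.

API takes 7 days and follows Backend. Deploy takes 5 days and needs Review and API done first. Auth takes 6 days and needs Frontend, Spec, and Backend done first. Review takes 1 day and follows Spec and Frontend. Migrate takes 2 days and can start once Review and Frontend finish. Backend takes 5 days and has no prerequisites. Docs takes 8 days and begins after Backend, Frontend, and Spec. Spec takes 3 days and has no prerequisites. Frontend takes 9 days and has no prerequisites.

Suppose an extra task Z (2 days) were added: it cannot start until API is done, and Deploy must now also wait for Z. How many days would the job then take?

19

Originally the job takes 17 days.
With Z inserted, Deploy now waits for max(Review, API, Z).
New critical path: Backend→API→Z→Deploy = 5+7+2+5 = 19 ⇒ 19 days.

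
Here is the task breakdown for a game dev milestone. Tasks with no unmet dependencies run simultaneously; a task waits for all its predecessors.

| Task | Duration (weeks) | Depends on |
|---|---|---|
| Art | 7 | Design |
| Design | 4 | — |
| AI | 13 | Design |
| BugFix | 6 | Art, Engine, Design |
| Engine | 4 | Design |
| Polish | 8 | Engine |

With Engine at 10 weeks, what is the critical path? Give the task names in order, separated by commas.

Design, Engine, Polish

The binding path is Design→Art→BugFix = 4+7+6 = 17; finish at 17 weeks.
Engine is off the critical path — its longest chain is 16 weeks, giving 1 of slack.
Now Design→Engine→Polish = 4+10+8 = 22 is longest, so the finish becomes 22 weeks.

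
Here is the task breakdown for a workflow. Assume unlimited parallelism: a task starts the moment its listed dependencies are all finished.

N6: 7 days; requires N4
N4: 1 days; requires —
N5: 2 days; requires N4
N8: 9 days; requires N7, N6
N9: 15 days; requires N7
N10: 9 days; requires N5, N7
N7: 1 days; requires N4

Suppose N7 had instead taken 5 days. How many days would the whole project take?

Actual critical path: N4→N7→N9 = 1+1+15 = 17 ⇒ 17 days.
Since N7 is critical, the +4 change carries straight to that chain (now 21 days).
That remains the longest chain; total 21 days.

21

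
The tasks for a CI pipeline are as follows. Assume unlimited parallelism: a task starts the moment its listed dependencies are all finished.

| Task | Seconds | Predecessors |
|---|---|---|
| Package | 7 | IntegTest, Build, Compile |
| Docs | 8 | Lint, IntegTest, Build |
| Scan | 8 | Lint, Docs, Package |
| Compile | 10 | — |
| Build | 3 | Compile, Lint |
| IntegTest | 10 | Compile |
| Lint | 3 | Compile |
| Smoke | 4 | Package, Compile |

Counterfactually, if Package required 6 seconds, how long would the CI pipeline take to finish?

36

Critical path before the change: Compile→IntegTest→Docs→Scan = 10+10+8+8 = 36 giving 36 seconds.
Package has 1 second of float (longest path through it is 35).
The critical path is still Compile→IntegTest→Docs→Scan; finish is now 36 seconds.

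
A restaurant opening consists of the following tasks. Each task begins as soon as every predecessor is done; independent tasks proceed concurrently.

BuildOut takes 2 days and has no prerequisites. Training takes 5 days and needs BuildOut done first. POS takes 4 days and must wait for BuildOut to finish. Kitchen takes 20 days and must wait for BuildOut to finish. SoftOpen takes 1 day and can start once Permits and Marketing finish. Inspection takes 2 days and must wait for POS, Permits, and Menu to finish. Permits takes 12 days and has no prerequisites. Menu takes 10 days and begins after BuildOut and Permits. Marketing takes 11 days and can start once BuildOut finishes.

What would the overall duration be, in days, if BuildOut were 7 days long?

The binding path is Permits→Menu→Inspection = 12+10+2 = 24; finish at 24 days.
BuildOut has 2 days of float (longest path through it is 22).
The binding chain switches to BuildOut→Kitchen = 7+20 = 27; finish 27 days.

27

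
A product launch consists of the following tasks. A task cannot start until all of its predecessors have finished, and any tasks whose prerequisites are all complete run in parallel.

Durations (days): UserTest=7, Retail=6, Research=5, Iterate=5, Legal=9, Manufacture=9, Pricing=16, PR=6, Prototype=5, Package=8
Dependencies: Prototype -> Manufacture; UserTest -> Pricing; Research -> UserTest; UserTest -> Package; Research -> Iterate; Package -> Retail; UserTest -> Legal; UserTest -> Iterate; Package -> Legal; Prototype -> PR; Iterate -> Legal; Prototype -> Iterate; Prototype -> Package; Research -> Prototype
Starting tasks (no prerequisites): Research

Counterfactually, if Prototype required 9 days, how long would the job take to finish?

The binding path is Research→UserTest→Package→Legal = 5+7+8+9 = 29; finish at 29 days.
Prototype has 2 days of float (longest path through it is 27).
The binding chain switches to Research→Prototype→Package→Legal = 5+9+8+9 = 31; finish 31 days.

31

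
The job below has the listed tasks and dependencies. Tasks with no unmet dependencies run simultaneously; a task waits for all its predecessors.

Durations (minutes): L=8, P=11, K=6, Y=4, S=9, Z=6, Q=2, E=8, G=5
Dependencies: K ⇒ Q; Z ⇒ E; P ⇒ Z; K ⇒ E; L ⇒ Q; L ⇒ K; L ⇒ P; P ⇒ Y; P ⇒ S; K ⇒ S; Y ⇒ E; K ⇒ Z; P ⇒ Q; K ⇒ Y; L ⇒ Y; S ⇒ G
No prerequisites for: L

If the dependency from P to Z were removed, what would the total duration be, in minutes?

33

Original critical path: L→P→S→G = 8+11+9+5 = 33 ⇒ 33 minutes.
Without P→Z, Z's earliest start moves from 19 to 14.
The longest chain is now L→P→S→G = 8+11+9+5 = 33, so the schedule takes 33 minutes.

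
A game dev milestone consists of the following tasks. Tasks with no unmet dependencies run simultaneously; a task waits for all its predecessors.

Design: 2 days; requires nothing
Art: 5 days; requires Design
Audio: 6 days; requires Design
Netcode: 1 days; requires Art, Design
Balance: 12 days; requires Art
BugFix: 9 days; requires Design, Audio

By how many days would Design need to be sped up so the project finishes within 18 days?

Current finish: 19 days; target: 18.
Design is on every critical path, so each day cut from Design cuts the finish by one (this holds down to a finish of 18).
Need 19 − 18 = 1 day off Design → Design becomes 1 day, finish becomes 18.

1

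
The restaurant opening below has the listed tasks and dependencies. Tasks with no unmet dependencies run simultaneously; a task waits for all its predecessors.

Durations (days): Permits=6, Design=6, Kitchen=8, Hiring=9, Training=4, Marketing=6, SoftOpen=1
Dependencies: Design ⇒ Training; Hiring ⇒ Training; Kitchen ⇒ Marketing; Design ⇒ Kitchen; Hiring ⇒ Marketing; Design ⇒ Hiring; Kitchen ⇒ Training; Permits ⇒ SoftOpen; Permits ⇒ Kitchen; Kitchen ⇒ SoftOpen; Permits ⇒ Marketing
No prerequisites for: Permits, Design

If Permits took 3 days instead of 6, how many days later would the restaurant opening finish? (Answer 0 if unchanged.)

As given, the longest chain is Design→Hiring→Marketing = 6+9+6 = 21, so the finish is 21 days.
Permits has 1 day of float (longest path through it is 20).
No other chain overtakes it, so the finish is 21 days.
Change in finish: 21 − 21 = +0 days.

0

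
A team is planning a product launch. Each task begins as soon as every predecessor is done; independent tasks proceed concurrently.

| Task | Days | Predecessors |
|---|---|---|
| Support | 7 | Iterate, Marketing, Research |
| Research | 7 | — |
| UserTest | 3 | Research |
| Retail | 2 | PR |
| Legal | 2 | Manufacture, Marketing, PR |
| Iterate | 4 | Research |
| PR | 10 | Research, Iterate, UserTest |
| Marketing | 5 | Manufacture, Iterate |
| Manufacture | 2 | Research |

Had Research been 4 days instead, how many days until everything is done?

Baseline: Research→Iterate→Marketing→Support = 7+4+5+7 = 23 → 23 days.
Since Research is critical, the -3 change carries straight to that chain (now 20 days).
That remains the longest chain; total 20 days.

20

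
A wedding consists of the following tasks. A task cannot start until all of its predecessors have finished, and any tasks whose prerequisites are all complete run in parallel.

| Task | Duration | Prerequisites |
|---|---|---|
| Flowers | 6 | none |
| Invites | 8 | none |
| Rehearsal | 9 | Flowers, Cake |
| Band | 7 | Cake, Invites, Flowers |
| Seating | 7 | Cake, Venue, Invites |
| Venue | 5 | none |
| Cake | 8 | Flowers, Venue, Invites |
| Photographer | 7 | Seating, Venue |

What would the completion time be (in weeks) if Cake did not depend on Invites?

28

With the dependency in place, Invites→Cake→Seating→Photographer = 8+8+7+7 = 30 sets the finish at 30 weeks.
Without Invites→Cake, Cake's earliest start moves from 8 to 6.
New critical path: Flowers→Cake→Seating→Photographer = 6+8+7+7 = 28 ⇒ 28 weeks.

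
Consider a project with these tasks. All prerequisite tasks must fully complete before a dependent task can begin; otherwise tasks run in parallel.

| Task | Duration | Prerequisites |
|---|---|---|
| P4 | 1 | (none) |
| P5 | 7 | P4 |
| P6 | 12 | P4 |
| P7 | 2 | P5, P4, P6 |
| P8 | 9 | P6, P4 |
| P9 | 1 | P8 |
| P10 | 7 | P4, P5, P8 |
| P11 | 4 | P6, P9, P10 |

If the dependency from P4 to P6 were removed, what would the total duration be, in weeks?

32

Before: longest chain P4→P6→P8→P10→P11 = 1+12+9+7+4 = 33, finish 33.
Without P4→P6, P6's earliest start moves from 1 to 0.
After: P6→P8→P10→P11 = 12+9+7+4 = 32 → 32 weeks.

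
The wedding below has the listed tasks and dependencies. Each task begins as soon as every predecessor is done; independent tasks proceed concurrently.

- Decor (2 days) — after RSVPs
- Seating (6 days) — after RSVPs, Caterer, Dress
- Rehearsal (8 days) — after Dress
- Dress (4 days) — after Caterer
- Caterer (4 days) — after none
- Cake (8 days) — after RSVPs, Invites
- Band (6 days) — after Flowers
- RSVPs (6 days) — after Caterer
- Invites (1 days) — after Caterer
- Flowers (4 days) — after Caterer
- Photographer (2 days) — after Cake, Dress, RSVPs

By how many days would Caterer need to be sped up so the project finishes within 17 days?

3

Current finish: 20 days; target: 17.
Caterer is on every critical path, so each day cut from Caterer cuts the finish by one (this holds down to a finish of 17).
Need 20 − 17 = 3 days off Caterer → Caterer becomes 1 day, finish becomes 17.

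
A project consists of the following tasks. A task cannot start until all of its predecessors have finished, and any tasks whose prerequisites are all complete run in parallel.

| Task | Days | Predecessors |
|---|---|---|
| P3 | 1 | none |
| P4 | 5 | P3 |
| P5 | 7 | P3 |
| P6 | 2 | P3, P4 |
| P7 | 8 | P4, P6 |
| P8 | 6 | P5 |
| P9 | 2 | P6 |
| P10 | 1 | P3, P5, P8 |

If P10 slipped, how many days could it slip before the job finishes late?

Critical path: P3→P4→P6→P7 = 1+5+2+8 = 16, so the finish is 16 days.
Longest path through P10: 15 days (earliest finish 15, latest finish 16).
Slack of P10 = 15 − 14 = 1 day.

1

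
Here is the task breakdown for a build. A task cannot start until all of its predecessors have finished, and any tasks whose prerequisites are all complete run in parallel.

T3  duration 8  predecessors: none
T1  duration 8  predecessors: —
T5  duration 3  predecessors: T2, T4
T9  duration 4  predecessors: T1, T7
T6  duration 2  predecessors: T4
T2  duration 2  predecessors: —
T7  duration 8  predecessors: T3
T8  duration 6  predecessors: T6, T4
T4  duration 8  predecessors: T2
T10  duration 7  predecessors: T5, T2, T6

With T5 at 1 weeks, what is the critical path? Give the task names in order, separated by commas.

Critical path before the change: T2→T4→T5→T10 = 2+8+3+7 = 20 giving 20 weeks.
T5 lies on that path, so at 1 week the path becomes 18 weeks.
The binding chain switches to T3→T7→T9 = 8+8+4 = 20; finish 20 weeks.

T3, T7, T9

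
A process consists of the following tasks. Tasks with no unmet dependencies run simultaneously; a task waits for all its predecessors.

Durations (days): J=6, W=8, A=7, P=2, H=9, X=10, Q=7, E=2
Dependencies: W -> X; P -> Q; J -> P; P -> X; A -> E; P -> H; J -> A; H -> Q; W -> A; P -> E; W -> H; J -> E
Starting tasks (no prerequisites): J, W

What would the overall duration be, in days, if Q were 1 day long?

18

The binding path is J→P→H→Q = 6+2+9+7 = 24; finish at 24 days.
Q is on the critical path; changing it to 1 makes that path 18 days.
The critical path is still J→P→H→Q; finish is now 18 days.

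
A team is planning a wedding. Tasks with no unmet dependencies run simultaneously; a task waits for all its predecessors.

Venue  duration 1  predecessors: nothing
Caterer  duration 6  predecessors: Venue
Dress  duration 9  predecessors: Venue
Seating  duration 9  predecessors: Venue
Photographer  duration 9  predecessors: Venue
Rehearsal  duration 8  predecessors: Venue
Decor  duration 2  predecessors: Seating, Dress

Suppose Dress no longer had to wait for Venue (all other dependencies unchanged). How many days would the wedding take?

12

Before: longest chain Venue→Dress→Decor = 1+9+2 = 12, finish 12.
Without Venue→Dress, Dress's earliest start moves from 1 to 0.
The longest chain is now Venue→Seating→Decor = 1+9+2 = 12, so the wedding takes 12 days.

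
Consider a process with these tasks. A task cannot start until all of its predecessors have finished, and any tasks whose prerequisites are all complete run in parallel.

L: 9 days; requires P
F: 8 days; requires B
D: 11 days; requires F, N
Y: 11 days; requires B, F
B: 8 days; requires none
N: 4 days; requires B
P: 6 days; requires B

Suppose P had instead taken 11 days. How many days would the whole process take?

As given, the longest chain is B→F→Y = 8+8+11 = 27, so the finish is 27 days.
P has 4 days of float (longest path through it is 23).
New critical path: B→P→L = 8+11+9 = 28 ⇒ 28 days.

28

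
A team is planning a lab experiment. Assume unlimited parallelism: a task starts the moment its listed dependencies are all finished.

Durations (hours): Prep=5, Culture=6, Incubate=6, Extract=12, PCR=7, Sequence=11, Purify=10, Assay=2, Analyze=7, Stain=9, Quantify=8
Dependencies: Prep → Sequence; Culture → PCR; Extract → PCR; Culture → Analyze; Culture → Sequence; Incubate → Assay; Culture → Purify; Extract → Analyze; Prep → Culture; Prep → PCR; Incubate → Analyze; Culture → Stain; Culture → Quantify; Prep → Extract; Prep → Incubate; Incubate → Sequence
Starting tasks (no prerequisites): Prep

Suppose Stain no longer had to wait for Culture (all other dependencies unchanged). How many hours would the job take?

24

Before: longest chain Prep→Extract→PCR = 5+12+7 = 24, finish 24.
Without Culture→Stain, Stain's earliest start moves from 11 to 0.
The longest chain is now Prep→Extract→PCR = 5+12+7 = 24, so the job takes 24 hours.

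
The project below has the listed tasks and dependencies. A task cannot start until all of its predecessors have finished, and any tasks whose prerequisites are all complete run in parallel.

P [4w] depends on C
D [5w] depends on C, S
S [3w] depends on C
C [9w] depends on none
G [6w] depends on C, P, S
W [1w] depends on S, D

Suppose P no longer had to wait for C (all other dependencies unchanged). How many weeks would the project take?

18

Original critical path: C→P→G = 9+4+6 = 19 ⇒ 19 weeks.
Without C→P, P's earliest start moves from 9 to 0.
After: C→S→D→W = 9+3+5+1 = 18 → 18 weeks.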